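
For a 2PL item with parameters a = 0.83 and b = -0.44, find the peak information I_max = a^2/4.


For 2PL, max info at theta = b = -0.44
I_max = a^2 / 4 = 0.83^2 / 4
= 0.6889 / 4
I_max = 0.1722

0.1722


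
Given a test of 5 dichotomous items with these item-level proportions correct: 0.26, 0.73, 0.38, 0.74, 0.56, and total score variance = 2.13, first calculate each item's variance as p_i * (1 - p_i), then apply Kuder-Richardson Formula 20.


For each item, compute p_i * q_i:
  Item 1: 0.26 * 0.74 = 0.1924
  Item 2: 0.73 * 0.27 = 0.1971
  Item 3: 0.38 * 0.62 = 0.2356
  Item 4: 0.74 * 0.26 = 0.1924
  Item 5: 0.56 * 0.44 = 0.2464
Sum(p_i * q_i) = 0.1924 + 0.1971 + 0.2356 + 0.1924 + 0.2464 = 1.0639
KR-20 = (k/(k-1)) * (1 - Sum(p_i*q_i) / Var_total)
= (5/4) * (1 - 1.0639/2.13)
= 1.25 * 0.5005
KR-20 = 0.6256

0.6256


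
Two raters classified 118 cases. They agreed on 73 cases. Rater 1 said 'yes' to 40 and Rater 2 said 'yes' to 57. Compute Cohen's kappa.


P_o = 73/118 = 0.618644
P_e = (40*57 + 78*61) / 13924 = 0.505458
kappa = (P_o - P_e) / (1 - P_e)
kappa = (0.618644 - 0.505458) / (1 - 0.505458)
kappa = 0.2289

0.2289


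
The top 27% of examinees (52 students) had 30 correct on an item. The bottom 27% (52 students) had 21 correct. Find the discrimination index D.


p_upper = 30/52 = 0.5769
p_lower = 21/52 = 0.4038
D = 0.5769 - 0.4038 = 0.1731

0.1731


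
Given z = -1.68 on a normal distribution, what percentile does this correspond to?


CDF(z) = 0.5 * (1 + erf(z/sqrt(2)))
erf(-1.1879) = -0.907
CDF = 0.0465
Percentile rank = 0.0465 * 100 = 4.65

4.65


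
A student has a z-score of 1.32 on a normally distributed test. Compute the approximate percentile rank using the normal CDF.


CDF(z) = 0.5 * (1 + erf(z/sqrt(2)))
erf(0.9334) = 0.8132
CDF = 0.9066
Percentile rank = 0.9066 * 100 = 90.66

90.66


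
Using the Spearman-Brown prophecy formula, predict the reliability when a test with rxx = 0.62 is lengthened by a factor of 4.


r_new = (n * rxx) / (1 + (n-1) * rxx)
r_new = (4 * 0.62) / (1 + 3 * 0.62)
r_new = 2.48 / 2.86
r_new = 0.8671

0.8671


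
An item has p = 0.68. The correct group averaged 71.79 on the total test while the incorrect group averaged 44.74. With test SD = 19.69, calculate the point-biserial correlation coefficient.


q = 1 - p = 0.32
rpb = ((M1 - M0) / SD) * sqrt(p * q)
rpb = ((71.79 - 44.74) / 19.69) * sqrt(0.68 * 0.32)
rpb = 0.6408

0.6408


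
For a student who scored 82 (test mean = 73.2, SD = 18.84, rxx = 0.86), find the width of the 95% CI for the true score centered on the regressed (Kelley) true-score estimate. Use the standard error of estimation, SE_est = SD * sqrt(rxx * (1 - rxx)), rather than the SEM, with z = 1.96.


True score estimate = 0.86*82 + 0.14*73.2 = 80.768
SE_est = SD * sqrt(rxx * (1 - rxx)) = 18.84 * sqrt(0.86 * 0.14) = 18.84 * sqrt(0.1204) = 6.537236
CI = T_est +/- z * SE_est, so width = 2 * z * SE_est = 2 * 1.96 * 6.537236
Width = 25.626

25.626


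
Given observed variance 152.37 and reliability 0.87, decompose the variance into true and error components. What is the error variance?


var_true = rxx * var_obs = 0.87 * 152.37 = 132.5619
var_error = var_obs - var_true
var_error = 152.37 - 132.5619
var_error = 19.8081

19.8081


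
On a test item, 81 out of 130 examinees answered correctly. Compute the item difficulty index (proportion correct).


Item difficulty p = number correct / total examinees
p = 81 / 130
p = 0.6231

0.6231


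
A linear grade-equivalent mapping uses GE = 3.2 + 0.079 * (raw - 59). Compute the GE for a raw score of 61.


raw - median = 61 - 59 = 2
slope * diff = 0.079 * 2 = 0.158
GE = 3.2 + 0.158
GE = 3.358

3.358


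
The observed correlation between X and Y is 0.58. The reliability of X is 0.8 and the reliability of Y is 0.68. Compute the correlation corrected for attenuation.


r_corrected = rxy / sqrt(rxx * ryy)
= 0.58 / sqrt(0.8 * 0.68)
= 0.58 / sqrt(0.544)
= 0.58 / 0.737564
r_corrected = 0.7864

0.7864


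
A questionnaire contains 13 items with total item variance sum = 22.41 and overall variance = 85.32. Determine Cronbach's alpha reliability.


alpha = (k/(k-1)) * (1 - sum(si^2)/s_total^2)
= (13/12) * (1 - 22.41/85.32)
alpha = 0.7988

0.7988


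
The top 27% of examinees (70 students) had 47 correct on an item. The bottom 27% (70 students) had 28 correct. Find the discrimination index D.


p_upper = 47/70 = 0.6714
p_lower = 28/70 = 0.4
D = 0.6714 - 0.4 = 0.2714

0.2714


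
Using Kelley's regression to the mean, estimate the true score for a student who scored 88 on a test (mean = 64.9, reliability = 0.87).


T_est = rxx * X + (1 - rxx) * mean
T_est = 0.87 * 88 + 0.13 * 64.9
T_est = 76.56 + 8.437
T_est = 84.997

84.997


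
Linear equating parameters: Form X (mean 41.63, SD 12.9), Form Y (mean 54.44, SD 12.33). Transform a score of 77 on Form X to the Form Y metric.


slope = SD_Y / SD_X = 12.33 / 12.9 ~ 0.9558
intercept = mean_Y - slope * mean_X = 54.44 - (12.33 / 12.9) * 41.63 ~ 14.6495
Y = slope * X + intercept. To avoid rounding drift from the rounded slope/intercept, evaluate the equivalent form Y = mean_Y + SD_Y * (X - mean_X) / SD_X at full precision:
Y = 54.44 + 12.33 * (77 - 41.63) / 12.9
Y = 54.44 + 12.33 * 35.37 / 12.9
Y = 54.44 + 436.1121 / 12.9
Y = 54.44 + 33.8071
Y = 88.2471

88.2471


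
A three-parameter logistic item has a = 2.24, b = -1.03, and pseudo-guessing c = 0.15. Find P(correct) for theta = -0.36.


logit = 2.24*(-0.36 - -1.03) = 1.5008
P* = 1/(1 + exp(-1.5008)) = 0.8177
P = 0.15 + (1 - 0.15) * 0.8177
P = 0.845

0.845


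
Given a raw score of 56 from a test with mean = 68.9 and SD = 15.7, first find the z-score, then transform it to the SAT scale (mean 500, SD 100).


z = (X - mean) / SD = (56 - 68.9) / 15.7
z = -12.9 / 15.7
z = -0.8217
SAT-scale = SAT = 500 + 100z
Carry z at full precision (z = -12.9 / 15.7) into the conversion:
SAT-scale = 500 + 100 * (-12.9 / 15.7) = 500 + -1290 / 15.7
SAT-scale = 500 + -82.1656
SAT-scale = 417.8344

417.8344


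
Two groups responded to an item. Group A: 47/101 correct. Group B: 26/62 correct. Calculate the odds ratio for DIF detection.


Odds_A = 47/54 = 0.8704
Odds_B = 26/36 = 0.7222
OR = Odds_A / Odds_B = 0.8704 / 0.7222
Exactly, OR = (47 * 36) / (54 * 26) = 1692 / 1404
OR = 1.2051

1.2051


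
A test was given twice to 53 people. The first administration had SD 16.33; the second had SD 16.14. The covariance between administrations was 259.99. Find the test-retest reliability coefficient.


r = cov(X,Y) / (SD_X * SD_Y)
r = 259.99 / (16.33 * 16.14)
r = 259.99 / 263.5662
r = 0.9864

0.9864


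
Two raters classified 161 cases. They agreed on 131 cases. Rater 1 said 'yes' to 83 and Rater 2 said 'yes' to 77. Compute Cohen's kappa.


P_o = 131/161 = 0.813665
P_e = (83*77 + 78*84) / 25921 = 0.499325
kappa = (P_o - P_e) / (1 - P_e)
kappa = (0.813665 - 0.499325) / (1 - 0.499325)
kappa = 0.6278

0.6278


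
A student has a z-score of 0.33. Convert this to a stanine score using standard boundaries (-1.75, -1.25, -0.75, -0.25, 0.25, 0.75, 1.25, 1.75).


Stanine boundaries: [-1.75, -1.25, -0.75, -0.25, 0.25, 0.75, 1.25, 1.75]
z = 0.33
Check each boundary:
  z >= -1.75 -> could be stanine 2
  z >= -1.25 -> could be stanine 3
  z >= -0.75 -> could be stanine 4
  z >= -0.25 -> could be stanine 5
  z >= 0.25 -> could be stanine 6
  z < 0.75
  z < 1.25
  z < 1.75
Highest qualifying boundary gives stanine = 6

6


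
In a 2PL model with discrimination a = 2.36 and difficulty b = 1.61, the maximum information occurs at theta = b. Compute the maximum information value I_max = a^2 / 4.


For 2PL, max info at theta = b = 1.61
I_max = a^2 / 4 = 2.36^2 / 4
= 5.5696 / 4
I_max = 1.3924

1.3924


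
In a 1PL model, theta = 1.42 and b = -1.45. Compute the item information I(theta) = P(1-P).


P = 1/(1+exp(-(1.42--1.45))) = 0.9463
I = P*(1-P) = 0.9463 * 0.0537
I = 0.0508

0.0508


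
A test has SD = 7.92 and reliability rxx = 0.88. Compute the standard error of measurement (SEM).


SEM = SD * sqrt(1 - rxx)
SEM = 7.92 * sqrt(1 - 0.88)
SEM = 7.92 * sqrt(0.12) = 7.92 * 0.34641
SEM = 2.7436

2.7436


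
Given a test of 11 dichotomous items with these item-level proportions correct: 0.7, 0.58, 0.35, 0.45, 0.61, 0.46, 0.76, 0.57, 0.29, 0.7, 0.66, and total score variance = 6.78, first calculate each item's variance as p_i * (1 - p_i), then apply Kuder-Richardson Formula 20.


For each item, compute p_i * q_i:
  Item 1: 0.7 * 0.3 = 0.21
  Item 2: 0.58 * 0.42 = 0.2436
  Item 3: 0.35 * 0.65 = 0.2275
  Item 4: 0.45 * 0.55 = 0.2475
  Item 5: 0.61 * 0.39 = 0.2379
  Item 6: 0.46 * 0.54 = 0.2484
  Item 7: 0.76 * 0.24 = 0.1824
  Item 8: 0.57 * 0.43 = 0.2451
  Item 9: 0.29 * 0.71 = 0.2059
  Item 10: 0.7 * 0.3 = 0.21
  Item 11: 0.66 * 0.34 = 0.2244
Sum(p_i * q_i) = 0.21 + 0.2436 + 0.2275 + 0.2475 + 0.2379 + 0.2484 + 0.1824 + 0.2451 + 0.2059 + 0.21 + 0.2244 = 2.4827
KR-20 = (k/(k-1)) * (1 - Sum(p_i*q_i) / Var_total)
= (11/10) * (1 - 2.4827/6.78)
= 1.1 * 0.6338
KR-20 = 0.6972

0.6972


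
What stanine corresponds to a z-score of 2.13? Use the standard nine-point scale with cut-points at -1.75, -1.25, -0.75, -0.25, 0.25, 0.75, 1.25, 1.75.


Stanine boundaries: [-1.75, -1.25, -0.75, -0.25, 0.25, 0.75, 1.25, 1.75]
z = 2.13
Check each boundary:
  z >= -1.75 -> could be stanine 2
  z >= -1.25 -> could be stanine 3
  z >= -0.75 -> could be stanine 4
  z >= -0.25 -> could be stanine 5
  z >= 0.25 -> could be stanine 6
  z >= 0.75 -> could be stanine 7
  z >= 1.25 -> could be stanine 8
  z >= 1.75 -> could be stanine 9
Highest qualifying boundary gives stanine = 9

9


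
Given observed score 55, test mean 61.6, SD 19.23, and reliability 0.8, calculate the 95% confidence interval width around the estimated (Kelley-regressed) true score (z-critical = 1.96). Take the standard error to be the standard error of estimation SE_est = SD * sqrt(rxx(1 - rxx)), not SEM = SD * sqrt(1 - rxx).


True score estimate = 0.8*55 + 0.2*61.6 = 56.32
SE_est = SD * sqrt(rxx * (1 - rxx)) = 19.23 * sqrt(0.8 * 0.2) = 19.23 * sqrt(0.16) = 7.692
CI = T_est +/- z * SE_est, so width = 2 * z * SE_est = 2 * 1.96 * 7.692
Width = 30.1526

30.1526


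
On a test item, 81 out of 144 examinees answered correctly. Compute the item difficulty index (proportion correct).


Item difficulty p = number correct / total examinees
p = 81 / 144
p = 0.5625

0.5625


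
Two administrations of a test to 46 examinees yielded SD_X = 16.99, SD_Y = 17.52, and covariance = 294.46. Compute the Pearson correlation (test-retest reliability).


r = cov(X,Y) / (SD_X * SD_Y)
r = 294.46 / (16.99 * 17.52)
r = 294.46 / 297.6648
r = 0.9892

0.9892


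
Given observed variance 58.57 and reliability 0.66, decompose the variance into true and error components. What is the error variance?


var_true = rxx * var_obs = 0.66 * 58.57 = 38.6562
var_error = var_obs - var_true
var_error = 58.57 - 38.6562
var_error = 19.9138

19.9138


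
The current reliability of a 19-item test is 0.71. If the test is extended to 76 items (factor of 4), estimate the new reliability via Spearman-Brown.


r_new = (n * rxx) / (1 + (n-1) * rxx)
r_new = (4 * 0.71) / (1 + 3 * 0.71)
r_new = 2.84 / 3.13
r_new = 0.9073

0.9073


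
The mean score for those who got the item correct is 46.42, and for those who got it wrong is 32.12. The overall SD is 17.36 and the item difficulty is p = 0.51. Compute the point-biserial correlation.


q = 1 - p = 0.49
rpb = ((M1 - M0) / SD) * sqrt(p * q)
rpb = ((46.42 - 32.12) / 17.36) * sqrt(0.51 * 0.49)
rpb = 0.4118

0.4118


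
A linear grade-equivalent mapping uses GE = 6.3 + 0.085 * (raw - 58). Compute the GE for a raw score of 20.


raw - median = 20 - 58 = -38
slope * diff = 0.085 * -38 = -3.23
GE = 6.3 + -3.23
GE = 3.07

3.07


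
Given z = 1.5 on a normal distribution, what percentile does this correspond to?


CDF(z) = 0.5 * (1 + erf(z/sqrt(2)))
erf(1.0607) = 0.8664
CDF = 0.9332
Percentile rank = 0.9332 * 100 = 93.32

93.32


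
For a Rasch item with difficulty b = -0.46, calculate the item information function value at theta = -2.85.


P = 1/(1+exp(-(-2.85--0.46))) = 0.0839
I = P*(1-P) = 0.0839 * 0.9161
I = 0.0769

0.0769


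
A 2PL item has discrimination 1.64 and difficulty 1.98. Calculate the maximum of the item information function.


For 2PL, max info at theta = b = 1.98
I_max = a^2 / 4 = 1.64^2 / 4
= 2.6896 / 4
I_max = 0.6724

0.6724


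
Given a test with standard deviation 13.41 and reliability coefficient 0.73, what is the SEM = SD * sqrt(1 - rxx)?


SEM = SD * sqrt(1 - rxx)
SEM = 13.41 * sqrt(1 - 0.73)
SEM = 13.41 * sqrt(0.27) = 13.41 * 0.519615
SEM = 6.968

6.968


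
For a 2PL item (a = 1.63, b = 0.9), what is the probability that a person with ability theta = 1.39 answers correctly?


a*(theta - b) = 1.63 * (1.39 - 0.9) = 0.7987
exp(-0.7987) = 0.4499
P = 1 / (1 + 0.4499)
P = 0.6897

0.6897


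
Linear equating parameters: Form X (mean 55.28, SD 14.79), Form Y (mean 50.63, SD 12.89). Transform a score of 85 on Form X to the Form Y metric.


slope = SD_Y / SD_X = 12.89 / 14.79 ~ 0.8715
intercept = mean_Y - slope * mean_X = 50.63 - (12.89 / 14.79) * 55.28 ~ 2.4516
Y = slope * X + intercept. To avoid rounding drift from the rounded slope/intercept, evaluate the equivalent form Y = mean_Y + SD_Y * (X - mean_X) / SD_X at full precision:
Y = 50.63 + 12.89 * (85 - 55.28) / 14.79
Y = 50.63 + 12.89 * 29.72 / 14.79
Y = 50.63 + 383.0908 / 14.79
Y = 50.63 + 25.902
Y = 76.532

76.532


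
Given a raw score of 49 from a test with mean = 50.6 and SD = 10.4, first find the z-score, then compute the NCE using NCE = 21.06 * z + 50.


z = (X - mean) / SD = (49 - 50.6) / 10.4
z = -1.6 / 10.4
z = -0.1538
NCE = NCE = 21.06z + 50
Carry z at full precision (z = -1.6 / 10.4) into the conversion:
NCE = 21.06 * (-1.6 / 10.4) + 50 = -33.696 / 10.4 + 50
NCE = -3.24 + 50
NCE = 46.76

46.76


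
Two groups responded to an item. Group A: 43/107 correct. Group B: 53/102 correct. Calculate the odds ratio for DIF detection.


Odds_A = 43/64 = 0.6719
Odds_B = 53/49 = 1.0816
OR = Odds_A / Odds_B = 0.6719 / 1.0816
Exactly, OR = (43 * 49) / (64 * 53) = 2107 / 3392
OR = 0.6212

0.6212


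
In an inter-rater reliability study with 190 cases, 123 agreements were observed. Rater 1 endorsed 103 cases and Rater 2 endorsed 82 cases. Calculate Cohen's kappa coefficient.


P_o = 123/190 = 0.647368
P_e = (103*82 + 87*108) / 36100 = 0.494238
kappa = (P_o - P_e) / (1 - P_e)
kappa = (0.647368 - 0.494238) / (1 - 0.494238)
kappa = 0.3028

0.3028


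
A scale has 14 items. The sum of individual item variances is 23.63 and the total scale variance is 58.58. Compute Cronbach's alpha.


alpha = (k/(k-1)) * (1 - sum(si^2)/s_total^2)
= (14/13) * (1 - 23.63/58.58)
alpha = 0.6425

0.6425


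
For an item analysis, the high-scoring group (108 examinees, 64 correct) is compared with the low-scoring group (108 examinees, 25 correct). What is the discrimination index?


p_upper = 64/108 = 0.5926
p_lower = 25/108 = 0.2315
D = 0.5926 - 0.2315 = 0.3611

0.3611


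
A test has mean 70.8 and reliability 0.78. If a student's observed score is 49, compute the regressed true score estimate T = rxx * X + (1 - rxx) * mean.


T_est = rxx * X + (1 - rxx) * mean
T_est = 0.78 * 49 + 0.22 * 70.8
T_est = 38.22 + 15.576
T_est = 53.796

53.796


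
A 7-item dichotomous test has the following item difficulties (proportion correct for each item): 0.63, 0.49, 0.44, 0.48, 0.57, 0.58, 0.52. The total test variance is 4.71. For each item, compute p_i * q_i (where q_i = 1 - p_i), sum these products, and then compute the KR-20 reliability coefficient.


For each item, compute p_i * q_i:
  Item 1: 0.63 * 0.37 = 0.2331
  Item 2: 0.49 * 0.51 = 0.2499
  Item 3: 0.44 * 0.56 = 0.2464
  Item 4: 0.48 * 0.52 = 0.2496
  Item 5: 0.57 * 0.43 = 0.2451
  Item 6: 0.58 * 0.42 = 0.2436
  Item 7: 0.52 * 0.48 = 0.2496
Sum(p_i * q_i) = 0.2331 + 0.2499 + 0.2464 + 0.2496 + 0.2451 + 0.2436 + 0.2496 = 1.7173
KR-20 = (k/(k-1)) * (1 - Sum(p_i*q_i) / Var_total)
= (7/6) * (1 - 1.7173/4.71)
= 1.1667 * 0.6354
KR-20 = 0.7413

0.7413


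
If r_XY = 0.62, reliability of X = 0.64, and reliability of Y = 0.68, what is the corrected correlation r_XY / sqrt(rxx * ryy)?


r_corrected = rxy / sqrt(rxx * ryy)
= 0.62 / sqrt(0.64 * 0.68)
= 0.62 / sqrt(0.4352)
= 0.62 / 0.659697
r_corrected = 0.9398

0.9398


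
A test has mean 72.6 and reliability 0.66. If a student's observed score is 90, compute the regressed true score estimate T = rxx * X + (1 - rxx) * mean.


T_est = rxx * X + (1 - rxx) * mean
T_est = 0.66 * 90 + 0.34 * 72.6
T_est = 59.4 + 24.684
T_est = 84.084

84.084


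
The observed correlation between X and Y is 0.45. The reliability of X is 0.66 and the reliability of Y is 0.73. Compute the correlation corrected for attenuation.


r_corrected = rxy / sqrt(rxx * ryy)
= 0.45 / sqrt(0.66 * 0.73)
= 0.45 / sqrt(0.4818)
= 0.45 / 0.694118
r_corrected = 0.6483

0.6483


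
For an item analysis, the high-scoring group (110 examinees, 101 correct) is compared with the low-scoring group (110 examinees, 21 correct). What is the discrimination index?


p_upper = 101/110 = 0.9182
p_lower = 21/110 = 0.1909
D = 0.9182 - 0.1909 = 0.7273

0.7273


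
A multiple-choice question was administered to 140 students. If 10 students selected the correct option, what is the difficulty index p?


Item difficulty p = number correct / total examinees
p = 10 / 140
p = 0.0714

0.0714


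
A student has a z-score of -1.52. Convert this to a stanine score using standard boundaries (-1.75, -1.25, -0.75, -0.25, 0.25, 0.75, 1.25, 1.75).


Stanine boundaries: [-1.75, -1.25, -0.75, -0.25, 0.25, 0.75, 1.25, 1.75]
z = -1.52
Check each boundary:
  z >= -1.75 -> could be stanine 2
  z < -1.25
  z < -0.75
  z < -0.25
  z < 0.25
  z < 0.75
  z < 1.25
  z < 1.75
Highest qualifying boundary gives stanine = 2

2


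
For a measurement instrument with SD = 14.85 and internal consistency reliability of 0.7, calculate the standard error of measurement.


SEM = SD * sqrt(1 - rxx)
SEM = 14.85 * sqrt(1 - 0.7)
SEM = 14.85 * sqrt(0.3) = 14.85 * 0.547723
SEM = 8.1337

8.1337


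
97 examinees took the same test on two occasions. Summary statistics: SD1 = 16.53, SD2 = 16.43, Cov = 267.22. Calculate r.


r = cov(X,Y) / (SD_X * SD_Y)
r = 267.22 / (16.53 * 16.43)
r = 267.22 / 271.5879
r = 0.9839

0.9839


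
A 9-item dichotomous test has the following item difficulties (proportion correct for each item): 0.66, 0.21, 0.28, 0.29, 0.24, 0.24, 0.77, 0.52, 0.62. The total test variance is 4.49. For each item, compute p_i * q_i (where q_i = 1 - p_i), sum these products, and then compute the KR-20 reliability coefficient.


For each item, compute p_i * q_i:
  Item 1: 0.66 * 0.34 = 0.2244
  Item 2: 0.21 * 0.79 = 0.1659
  Item 3: 0.28 * 0.72 = 0.2016
  Item 4: 0.29 * 0.71 = 0.2059
  Item 5: 0.24 * 0.76 = 0.1824
  Item 6: 0.24 * 0.76 = 0.1824
  Item 7: 0.77 * 0.23 = 0.1771
  Item 8: 0.52 * 0.48 = 0.2496
  Item 9: 0.62 * 0.38 = 0.2356
Sum(p_i * q_i) = 0.2244 + 0.1659 + 0.2016 + 0.2059 + 0.1824 + 0.1824 + 0.1771 + 0.2496 + 0.2356 = 1.8249
KR-20 = (k/(k-1)) * (1 - Sum(p_i*q_i) / Var_total)
= (9/8) * (1 - 1.8249/4.49)
= 1.125 * 0.5936
KR-20 = 0.6678

0.6678


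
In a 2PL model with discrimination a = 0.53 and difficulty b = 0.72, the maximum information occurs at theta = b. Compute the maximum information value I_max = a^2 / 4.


For 2PL, max info at theta = b = 0.72
I_max = a^2 / 4 = 0.53^2 / 4
= 0.2809 / 4
I_max = 0.0702

0.0702


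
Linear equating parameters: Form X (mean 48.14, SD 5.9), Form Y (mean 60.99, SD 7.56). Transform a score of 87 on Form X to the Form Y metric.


slope = SD_Y / SD_X = 7.56 / 5.9 ~ 1.2814
intercept = mean_Y - slope * mean_X = 60.99 - (7.56 / 5.9) * 48.14 ~ -0.6945
Y = slope * X + intercept. To avoid rounding drift from the rounded slope/intercept, evaluate the equivalent form Y = mean_Y + SD_Y * (X - mean_X) / SD_X at full precision:
Y = 60.99 + 7.56 * (87 - 48.14) / 5.9
Y = 60.99 + 7.56 * 38.86 / 5.9
Y = 60.99 + 293.7816 / 5.9
Y = 60.99 + 49.7935
Y = 110.7835

110.7835


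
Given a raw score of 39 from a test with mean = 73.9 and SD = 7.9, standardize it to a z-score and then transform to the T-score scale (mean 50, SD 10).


z = (X - mean) / SD = (39 - 73.9) / 7.9
z = -34.9 / 7.9
z = -4.4177
T-score = T = 50 + 10z
Carry z at full precision (z = -34.9 / 7.9) into the conversion:
T-score = 50 + 10 * (-34.9 / 7.9) = 50 + -349 / 7.9
T-score = 50 + -44.1772
T-score = 5.8228

5.8228


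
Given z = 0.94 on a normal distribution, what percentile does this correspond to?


CDF(z) = 0.5 * (1 + erf(z/sqrt(2)))
erf(0.6647) = 0.6528
CDF = 0.8264
Percentile rank = 0.8264 * 100 = 82.64

82.64


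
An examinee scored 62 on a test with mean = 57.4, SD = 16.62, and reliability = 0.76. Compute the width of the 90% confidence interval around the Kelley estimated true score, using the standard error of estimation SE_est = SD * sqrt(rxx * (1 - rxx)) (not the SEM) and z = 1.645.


True score estimate = 0.76*62 + 0.24*57.4 = 60.896
SE_est = SD * sqrt(rxx * (1 - rxx)) = 16.62 * sqrt(0.76 * 0.24) = 16.62 * sqrt(0.1824) = 7.098122
CI = T_est +/- z * SE_est, so width = 2 * z * SE_est = 2 * 1.645 * 7.098122
Width = 23.3528

23.3528


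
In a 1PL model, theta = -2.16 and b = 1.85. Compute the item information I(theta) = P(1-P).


P = 1/(1+exp(-(-2.16-1.85))) = 0.0178
I = P*(1-P) = 0.0178 * 0.9822
I = 0.0175

0.0175


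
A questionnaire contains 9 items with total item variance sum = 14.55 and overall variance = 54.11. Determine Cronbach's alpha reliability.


alpha = (k/(k-1)) * (1 - sum(si^2)/s_total^2)
= (9/8) * (1 - 14.55/54.11)
alpha = 0.8225

0.8225


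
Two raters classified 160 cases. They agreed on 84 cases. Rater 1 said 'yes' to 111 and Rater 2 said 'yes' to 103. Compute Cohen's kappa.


P_o = 84/160 = 0.525
P_e = (111*103 + 49*57) / 25600 = 0.555703
kappa = (P_o - P_e) / (1 - P_e)
kappa = (0.525 - 0.555703) / (1 - 0.555703)
kappa = -0.0691

-0.0691


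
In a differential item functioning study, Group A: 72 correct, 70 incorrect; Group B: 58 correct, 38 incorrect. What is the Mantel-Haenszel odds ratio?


Odds_A = 72/70 = 1.0286
Odds_B = 58/38 = 1.5263
OR = Odds_A / Odds_B = 1.0286 / 1.5263
Exactly, OR = (72 * 38) / (70 * 58) = 2736 / 4060
OR = 0.6739

0.6739


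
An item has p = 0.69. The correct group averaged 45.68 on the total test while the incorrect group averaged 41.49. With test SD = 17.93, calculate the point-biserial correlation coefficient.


q = 1 - p = 0.31
rpb = ((M1 - M0) / SD) * sqrt(p * q)
rpb = ((45.68 - 41.49) / 17.93) * sqrt(0.69 * 0.31)
rpb = 0.1081

0.1081


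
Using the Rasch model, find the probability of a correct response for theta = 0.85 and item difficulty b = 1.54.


theta - b = 0.85 - 1.54 = -0.69
exp(-(theta - b)) = exp(0.69) = 1.9937
P = 1 / (1 + 1.9937)
P = 0.334

0.334


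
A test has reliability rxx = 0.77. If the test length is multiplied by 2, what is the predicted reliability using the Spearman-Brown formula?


r_new = (n * rxx) / (1 + (n-1) * rxx)
r_new = (2 * 0.77) / (1 + 1 * 0.77)
r_new = 1.54 / 1.77
r_new = 0.8701

0.8701


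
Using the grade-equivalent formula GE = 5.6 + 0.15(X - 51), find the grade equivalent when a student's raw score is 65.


raw - median = 65 - 51 = 14
slope * diff = 0.15 * 14 = 2.1
GE = 5.6 + 2.1
GE = 7.7

7.7


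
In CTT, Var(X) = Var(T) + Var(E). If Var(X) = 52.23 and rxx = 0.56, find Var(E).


var_true = rxx * var_obs = 0.56 * 52.23 = 29.2488
var_error = var_obs - var_true
var_error = 52.23 - 29.2488
var_error = 22.9812

22.9812


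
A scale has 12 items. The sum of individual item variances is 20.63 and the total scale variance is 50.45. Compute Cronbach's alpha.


alpha = (k/(k-1)) * (1 - sum(si^2)/s_total^2)
= (12/11) * (1 - 20.63/50.45)
alpha = 0.6448

0.6448


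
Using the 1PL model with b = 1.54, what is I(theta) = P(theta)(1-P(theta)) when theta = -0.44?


P = 1/(1+exp(-(-0.44-1.54))) = 0.1213
I = P*(1-P) = 0.1213 * 0.8787
I = 0.1066

0.1066


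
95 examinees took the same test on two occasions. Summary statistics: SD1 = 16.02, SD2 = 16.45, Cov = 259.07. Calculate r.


r = cov(X,Y) / (SD_X * SD_Y)
r = 259.07 / (16.02 * 16.45)
r = 259.07 / 263.529
r = 0.9831

0.9831


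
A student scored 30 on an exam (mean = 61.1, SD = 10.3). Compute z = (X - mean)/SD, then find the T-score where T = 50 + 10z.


z = (X - mean) / SD = (30 - 61.1) / 10.3
z = -31.1 / 10.3
z = -3.0194
T-score = T = 50 + 10z
Carry z at full precision (z = -31.1 / 10.3) into the conversion:
T-score = 50 + 10 * (-31.1 / 10.3) = 50 + -311 / 10.3
T-score = 50 + -30.1942
T-score = 19.8058

19.8058


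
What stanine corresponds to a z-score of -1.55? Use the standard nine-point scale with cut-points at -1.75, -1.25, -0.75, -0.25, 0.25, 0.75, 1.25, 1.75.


Stanine boundaries: [-1.75, -1.25, -0.75, -0.25, 0.25, 0.75, 1.25, 1.75]
z = -1.55
Check each boundary:
  z >= -1.75 -> could be stanine 2
  z < -1.25
  z < -0.75
  z < -0.25
  z < 0.25
  z < 0.75
  z < 1.25
  z < 1.75
Highest qualifying boundary gives stanine = 2

2


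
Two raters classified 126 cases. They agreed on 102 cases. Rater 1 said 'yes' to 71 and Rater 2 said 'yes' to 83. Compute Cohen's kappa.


P_o = 102/126 = 0.809524
P_e = (71*83 + 55*43) / 15876 = 0.520156
kappa = (P_o - P_e) / (1 - P_e)
kappa = (0.809524 - 0.520156) / (1 - 0.520156)
kappa = 0.603

0.603


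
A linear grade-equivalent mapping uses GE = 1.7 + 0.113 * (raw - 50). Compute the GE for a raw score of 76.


raw - median = 76 - 50 = 26
slope * diff = 0.113 * 26 = 2.938
GE = 1.7 + 2.938
GE = 4.638

4.638


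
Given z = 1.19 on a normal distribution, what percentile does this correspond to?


CDF(z) = 0.5 * (1 + erf(z/sqrt(2)))
erf(0.8415) = 0.766
CDF = 0.883
Percentile rank = 0.883 * 100 = 88.3

88.3


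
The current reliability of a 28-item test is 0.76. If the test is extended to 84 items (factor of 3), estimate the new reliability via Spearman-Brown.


r_new = (n * rxx) / (1 + (n-1) * rxx)
r_new = (3 * 0.76) / (1 + 2 * 0.76)
r_new = 2.28 / 2.52
r_new = 0.9048

0.9048


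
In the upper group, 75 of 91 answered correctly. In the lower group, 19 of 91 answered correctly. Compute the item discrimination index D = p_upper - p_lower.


p_upper = 75/91 = 0.8242
p_lower = 19/91 = 0.2088
D = 0.8242 - 0.2088 = 0.6154

0.6154


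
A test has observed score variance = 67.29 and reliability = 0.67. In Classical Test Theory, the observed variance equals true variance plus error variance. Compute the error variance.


var_true = rxx * var_obs = 0.67 * 67.29 = 45.0843
var_error = var_obs - var_true
var_error = 67.29 - 45.0843
var_error = 22.2057

22.2057


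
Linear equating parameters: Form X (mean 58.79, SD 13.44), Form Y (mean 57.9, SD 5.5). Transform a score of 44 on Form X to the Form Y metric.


slope = SD_Y / SD_X = 5.5 / 13.44 ~ 0.4092
intercept = mean_Y - slope * mean_X = 57.9 - (5.5 / 13.44) * 58.79 ~ 33.8416
Y = slope * X + intercept. To avoid rounding drift from the rounded slope/intercept, evaluate the equivalent form Y = mean_Y + SD_Y * (X - mean_X) / SD_X at full precision:
Y = 57.9 + 5.5 * (44 - 58.79) / 13.44
Y = 57.9 - 5.5 * 14.79 / 13.44
Y = 57.9 - 81.345 / 13.44
Y = 57.9 - 6.0525
Y = 51.8475

51.8475


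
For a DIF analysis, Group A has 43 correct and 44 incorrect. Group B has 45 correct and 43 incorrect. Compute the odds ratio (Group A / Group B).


Odds_A = 43/44 = 0.9773
Odds_B = 45/43 = 1.0465
OR = Odds_A / Odds_B = 0.9773 / 1.0465
Exactly, OR = (43 * 43) / (44 * 45) = 1849 / 1980
OR = 0.9338

0.9338


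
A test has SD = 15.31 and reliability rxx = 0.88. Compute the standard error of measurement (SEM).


SEM = SD * sqrt(1 - rxx)
SEM = 15.31 * sqrt(1 - 0.88)
SEM = 15.31 * sqrt(0.12) = 15.31 * 0.34641
SEM = 5.3035

5.3035


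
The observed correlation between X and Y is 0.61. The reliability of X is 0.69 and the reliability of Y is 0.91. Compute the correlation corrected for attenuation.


r_corrected = rxy / sqrt(rxx * ryy)
= 0.61 / sqrt(0.69 * 0.91)
= 0.61 / sqrt(0.6279)
= 0.61 / 0.792401
r_corrected = 0.7698

0.7698


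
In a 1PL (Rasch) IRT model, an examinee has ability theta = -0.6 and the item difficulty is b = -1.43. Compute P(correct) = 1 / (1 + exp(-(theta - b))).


theta - b = -0.6 - -1.43 = 0.83
exp(-(theta - b)) = exp(-0.83) = 0.436
P = 1 / (1 + 0.436)
P = 0.6964

0.6964


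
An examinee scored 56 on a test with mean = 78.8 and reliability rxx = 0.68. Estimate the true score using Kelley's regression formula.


T_est = rxx * X + (1 - rxx) * mean
T_est = 0.68 * 56 + 0.32 * 78.8
T_est = 38.08 + 25.216
T_est = 63.296

63.296


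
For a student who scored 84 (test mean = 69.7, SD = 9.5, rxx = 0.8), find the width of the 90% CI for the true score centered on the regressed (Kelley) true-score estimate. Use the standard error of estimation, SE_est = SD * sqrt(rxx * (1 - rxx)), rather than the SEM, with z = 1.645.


True score estimate = 0.8*84 + 0.2*69.7 = 81.14
SE_est = SD * sqrt(rxx * (1 - rxx)) = 9.5 * sqrt(0.8 * 0.2) = 9.5 * sqrt(0.16) = 3.8
CI = T_est +/- z * SE_est, so width = 2 * z * SE_est = 2 * 1.645 * 3.8
Width = 12.502

12.502


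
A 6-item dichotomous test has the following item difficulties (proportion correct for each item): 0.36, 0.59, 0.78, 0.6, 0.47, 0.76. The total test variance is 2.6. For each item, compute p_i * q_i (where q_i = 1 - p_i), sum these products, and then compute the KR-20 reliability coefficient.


For each item, compute p_i * q_i:
  Item 1: 0.36 * 0.64 = 0.2304
  Item 2: 0.59 * 0.41 = 0.2419
  Item 3: 0.78 * 0.22 = 0.1716
  Item 4: 0.6 * 0.4 = 0.24
  Item 5: 0.47 * 0.53 = 0.2491
  Item 6: 0.76 * 0.24 = 0.1824
Sum(p_i * q_i) = 0.2304 + 0.2419 + 0.1716 + 0.24 + 0.2491 + 0.1824 = 1.3154
KR-20 = (k/(k-1)) * (1 - Sum(p_i*q_i) / Var_total)
= (6/5) * (1 - 1.3154/2.6)
= 1.2 * 0.4941
KR-20 = 0.5929

0.5929


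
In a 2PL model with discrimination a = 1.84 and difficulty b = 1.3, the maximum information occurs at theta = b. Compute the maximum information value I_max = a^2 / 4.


For 2PL, max info at theta = b = 1.3
I_max = a^2 / 4 = 1.84^2 / 4
= 3.3856 / 4
I_max = 0.8464

0.8464


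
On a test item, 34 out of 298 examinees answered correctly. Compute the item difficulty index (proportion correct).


Item difficulty p = number correct / total examinees
p = 34 / 298
p = 0.1141

0.1141


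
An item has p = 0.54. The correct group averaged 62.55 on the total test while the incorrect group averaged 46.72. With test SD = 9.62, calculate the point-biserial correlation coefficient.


q = 1 - p = 0.46
rpb = ((M1 - M0) / SD) * sqrt(p * q)
rpb = ((62.55 - 46.72) / 9.62) * sqrt(0.54 * 0.46)
rpb = 0.8201

0.8201


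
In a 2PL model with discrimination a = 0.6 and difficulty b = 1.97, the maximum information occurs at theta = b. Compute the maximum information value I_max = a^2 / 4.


For 2PL, max info at theta = b = 1.97
I_max = a^2 / 4 = 0.6^2 / 4
= 0.36 / 4
I_max = 0.09

0.09


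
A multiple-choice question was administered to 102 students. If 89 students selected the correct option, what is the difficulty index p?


Item difficulty p = number correct / total examinees
p = 89 / 102
p = 0.8725

0.8725


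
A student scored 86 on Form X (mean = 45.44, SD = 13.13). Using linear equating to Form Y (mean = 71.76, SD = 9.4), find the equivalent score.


slope = SD_Y / SD_X = 9.4 / 13.13 ~ 0.7159
intercept = mean_Y - slope * mean_X = 71.76 - (9.4 / 13.13) * 45.44 ~ 39.2287
Y = slope * X + intercept. To avoid rounding drift from the rounded slope/intercept, evaluate the equivalent form Y = mean_Y + SD_Y * (X - mean_X) / SD_X at full precision:
Y = 71.76 + 9.4 * (86 - 45.44) / 13.13
Y = 71.76 + 9.4 * 40.56 / 13.13
Y = 71.76 + 381.264 / 13.13
Y = 71.76 + 29.0376
Y = 100.7976

100.7976


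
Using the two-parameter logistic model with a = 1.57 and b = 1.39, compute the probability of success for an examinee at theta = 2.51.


a*(theta - b) = 1.57 * (2.51 - 1.39) = 1.7584
exp(-1.7584) = 0.1723
P = 1 / (1 + 0.1723)
P = 0.853

0.853


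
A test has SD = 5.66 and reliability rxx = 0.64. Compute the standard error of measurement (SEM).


SEM = SD * sqrt(1 - rxx)
SEM = 5.66 * sqrt(1 - 0.64)
SEM = 5.66 * sqrt(0.36) = 5.66 * 0.6
SEM = 3.396

3.396


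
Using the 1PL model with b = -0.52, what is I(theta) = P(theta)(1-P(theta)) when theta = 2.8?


P = 1/(1+exp(-(2.8--0.52))) = 0.9651
I = P*(1-P) = 0.9651 * 0.0349
I = 0.0337

0.0337


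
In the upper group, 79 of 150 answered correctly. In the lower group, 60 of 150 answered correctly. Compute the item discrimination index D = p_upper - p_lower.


p_upper = 79/150 = 0.5267
p_lower = 60/150 = 0.4
D = 0.5267 - 0.4 = 0.1267

0.1267


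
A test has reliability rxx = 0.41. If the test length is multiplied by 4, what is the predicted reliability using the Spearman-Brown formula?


r_new = (n * rxx) / (1 + (n-1) * rxx)
r_new = (4 * 0.41) / (1 + 3 * 0.41)
r_new = 1.64 / 2.23
r_new = 0.7354

0.7354


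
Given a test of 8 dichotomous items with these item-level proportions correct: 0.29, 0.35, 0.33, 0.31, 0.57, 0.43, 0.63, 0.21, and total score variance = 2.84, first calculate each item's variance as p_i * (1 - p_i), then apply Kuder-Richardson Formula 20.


For each item, compute p_i * q_i:
  Item 1: 0.29 * 0.71 = 0.2059
  Item 2: 0.35 * 0.65 = 0.2275
  Item 3: 0.33 * 0.67 = 0.2211
  Item 4: 0.31 * 0.69 = 0.2139
  Item 5: 0.57 * 0.43 = 0.2451
  Item 6: 0.43 * 0.57 = 0.2451
  Item 7: 0.63 * 0.37 = 0.2331
  Item 8: 0.21 * 0.79 = 0.1659
Sum(p_i * q_i) = 0.2059 + 0.2275 + 0.2211 + 0.2139 + 0.2451 + 0.2451 + 0.2331 + 0.1659 = 1.7576
KR-20 = (k/(k-1)) * (1 - Sum(p_i*q_i) / Var_total)
= (8/7) * (1 - 1.7576/2.84)
= 1.1429 * 0.3811
KR-20 = 0.4356

0.4356


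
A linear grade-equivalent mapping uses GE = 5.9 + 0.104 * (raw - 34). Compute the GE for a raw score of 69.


raw - median = 69 - 34 = 35
slope * diff = 0.104 * 35 = 3.64
GE = 5.9 + 3.64
GE = 9.54

9.54


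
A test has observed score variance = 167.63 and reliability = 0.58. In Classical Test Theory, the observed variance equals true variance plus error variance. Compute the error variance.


var_true = rxx * var_obs = 0.58 * 167.63 = 97.2254
var_error = var_obs - var_true
var_error = 167.63 - 97.2254
var_error = 70.4046

70.4046


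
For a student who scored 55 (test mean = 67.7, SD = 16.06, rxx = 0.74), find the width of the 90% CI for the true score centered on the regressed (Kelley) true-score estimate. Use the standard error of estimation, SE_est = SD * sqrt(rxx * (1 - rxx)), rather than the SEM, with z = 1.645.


True score estimate = 0.74*55 + 0.26*67.7 = 58.302
SE_est = SD * sqrt(rxx * (1 - rxx)) = 16.06 * sqrt(0.74 * 0.26) = 16.06 * sqrt(0.1924) = 7.044466
CI = T_est +/- z * SE_est, so width = 2 * z * SE_est = 2 * 1.645 * 7.044466
Width = 23.1763

23.1763


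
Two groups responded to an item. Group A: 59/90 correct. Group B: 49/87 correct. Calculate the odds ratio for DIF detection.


Odds_A = 59/31 = 1.9032
Odds_B = 49/38 = 1.2895
OR = Odds_A / Odds_B = 1.9032 / 1.2895
Exactly, OR = (59 * 38) / (31 * 49) = 2242 / 1519
OR = 1.476

1.476


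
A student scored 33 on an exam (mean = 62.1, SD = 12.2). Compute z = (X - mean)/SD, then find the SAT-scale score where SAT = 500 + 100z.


z = (X - mean) / SD = (33 - 62.1) / 12.2
z = -29.1 / 12.2
z = -2.3852
SAT-scale = SAT = 500 + 100z
Carry z at full precision (z = -29.1 / 12.2) into the conversion:
SAT-scale = 500 + 100 * (-29.1 / 12.2) = 500 + -2910 / 12.2
SAT-scale = 500 + -238.5246
SAT-scale = 261.4754

261.4754


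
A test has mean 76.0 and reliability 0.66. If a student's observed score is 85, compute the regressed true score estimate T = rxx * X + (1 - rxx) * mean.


T_est = rxx * X + (1 - rxx) * mean
T_est = 0.66 * 85 + 0.34 * 76.0
T_est = 56.1 + 25.84
T_est = 81.94

81.94


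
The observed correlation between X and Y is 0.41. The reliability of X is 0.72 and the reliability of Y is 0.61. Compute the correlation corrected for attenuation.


r_corrected = rxy / sqrt(rxx * ryy)
= 0.41 / sqrt(0.72 * 0.61)
= 0.41 / sqrt(0.4392)
= 0.41 / 0.662722
r_corrected = 0.6187

0.6187


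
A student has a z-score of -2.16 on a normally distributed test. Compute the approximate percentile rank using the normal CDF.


CDF(z) = 0.5 * (1 + erf(z/sqrt(2)))
erf(-1.5274) = -0.9692
CDF = 0.0154
Percentile rank = 0.0154 * 100 = 1.54

1.54


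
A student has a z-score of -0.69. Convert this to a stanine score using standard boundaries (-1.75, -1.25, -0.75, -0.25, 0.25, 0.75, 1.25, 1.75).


Stanine boundaries: [-1.75, -1.25, -0.75, -0.25, 0.25, 0.75, 1.25, 1.75]
z = -0.69
Check each boundary:
  z >= -1.75 -> could be stanine 2
  z >= -1.25 -> could be stanine 3
  z >= -0.75 -> could be stanine 4
  z < -0.25
  z < 0.25
  z < 0.75
  z < 1.25
  z < 1.75
Highest qualifying boundary gives stanine = 4

4


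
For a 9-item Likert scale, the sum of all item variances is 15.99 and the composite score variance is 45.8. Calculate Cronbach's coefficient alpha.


alpha = (k/(k-1)) * (1 - sum(si^2)/s_total^2)
= (9/8) * (1 - 15.99/45.8)
alpha = 0.7322

0.7322


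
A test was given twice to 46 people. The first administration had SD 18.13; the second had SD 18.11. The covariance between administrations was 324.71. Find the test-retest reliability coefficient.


r = cov(X,Y) / (SD_X * SD_Y)
r = 324.71 / (18.13 * 18.11)
r = 324.71 / 328.3343
r = 0.989

0.989


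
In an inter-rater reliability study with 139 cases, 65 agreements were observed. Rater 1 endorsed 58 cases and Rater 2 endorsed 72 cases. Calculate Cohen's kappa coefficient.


P_o = 65/139 = 0.467626
P_e = (58*72 + 81*67) / 19321 = 0.497024
kappa = (P_o - P_e) / (1 - P_e)
kappa = (0.467626 - 0.497024) / (1 - 0.497024)
kappa = -0.0584

-0.0584


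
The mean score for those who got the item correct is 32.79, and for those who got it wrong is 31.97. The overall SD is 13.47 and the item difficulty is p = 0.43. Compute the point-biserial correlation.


q = 1 - p = 0.57
rpb = ((M1 - M0) / SD) * sqrt(p * q)
rpb = ((32.79 - 31.97) / 13.47) * sqrt(0.43 * 0.57)
rpb = 0.0301

0.0301


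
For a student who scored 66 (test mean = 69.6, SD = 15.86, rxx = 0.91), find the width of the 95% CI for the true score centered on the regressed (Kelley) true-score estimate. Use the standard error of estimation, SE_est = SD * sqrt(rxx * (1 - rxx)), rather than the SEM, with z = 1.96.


True score estimate = 0.91*66 + 0.09*69.6 = 66.324
SE_est = SD * sqrt(rxx * (1 - rxx)) = 15.86 * sqrt(0.91 * 0.09) = 15.86 * sqrt(0.0819) = 4.538843
CI = T_est +/- z * SE_est, so width = 2 * z * SE_est = 2 * 1.96 * 4.538843
Width = 17.7923

17.7923


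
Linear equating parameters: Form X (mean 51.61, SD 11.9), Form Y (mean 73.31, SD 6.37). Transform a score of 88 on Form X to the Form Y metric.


slope = SD_Y / SD_X = 6.37 / 11.9 ~ 0.5353
intercept = mean_Y - slope * mean_X = 73.31 - (6.37 / 11.9) * 51.61 ~ 45.6835
Y = slope * X + intercept. To avoid rounding drift from the rounded slope/intercept, evaluate the equivalent form Y = mean_Y + SD_Y * (X - mean_X) / SD_X at full precision:
Y = 73.31 + 6.37 * (88 - 51.61) / 11.9
Y = 73.31 + 6.37 * 36.39 / 11.9
Y = 73.31 + 231.8043 / 11.9
Y = 73.31 + 19.4794
Y = 92.7894

92.7894


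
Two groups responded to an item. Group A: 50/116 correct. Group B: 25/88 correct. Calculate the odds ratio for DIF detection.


Odds_A = 50/66 = 0.7576
Odds_B = 25/63 = 0.3968
OR = Odds_A / Odds_B = 0.7576 / 0.3968
Exactly, OR = (50 * 63) / (66 * 25) = 3150 / 1650
OR = 1.9091

1.9091


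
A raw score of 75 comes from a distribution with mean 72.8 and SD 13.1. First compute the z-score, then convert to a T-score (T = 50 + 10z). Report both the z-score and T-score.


z = (X - mean) / SD = (75 - 72.8) / 13.1
z = 2.2 / 13.1
z = 0.1679
T-score = T = 50 + 10z
Carry z at full precision (z = 2.2 / 13.1) into the conversion:
T-score = 50 + 10 * (2.2 / 13.1) = 50 + 22 / 13.1
T-score = 50 + 1.6794
T-score = 51.6794

51.6794
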